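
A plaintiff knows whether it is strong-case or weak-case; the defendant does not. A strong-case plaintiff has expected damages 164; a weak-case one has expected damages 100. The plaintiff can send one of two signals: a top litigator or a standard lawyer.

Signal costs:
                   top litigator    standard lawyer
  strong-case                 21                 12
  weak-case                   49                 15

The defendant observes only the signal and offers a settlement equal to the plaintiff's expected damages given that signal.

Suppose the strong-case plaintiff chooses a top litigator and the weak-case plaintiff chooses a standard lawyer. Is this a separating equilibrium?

If types separate, top litigator earns payment 164 and standard lawyer earns 100.
Strong-case: top litigator gives 164 − 21 = 143; standard lawyer gives 100 − 12 = 88. No deviation. ✓
Weak-case: standard lawyer gives 100 − 15 = 85; top litigator gives 164 − 49 = 115. Would deviate. ✗

No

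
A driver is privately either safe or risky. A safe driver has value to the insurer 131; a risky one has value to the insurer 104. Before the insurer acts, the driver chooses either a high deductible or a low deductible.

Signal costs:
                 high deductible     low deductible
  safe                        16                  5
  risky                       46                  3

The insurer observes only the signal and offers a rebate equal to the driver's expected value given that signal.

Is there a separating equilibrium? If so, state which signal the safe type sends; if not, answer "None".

Try safe → high deductible, risky → low deductible:
  If types separate, high deductible earns payment 131 and low deductible earns 104.
  Safe: high deductible gives 131 − 16 = 115; low deductible gives 104 − 5 = 99. No deviation. ✓
  Risky: low deductible gives 104 − 3 = 101; high deductible gives 131 − 46 = 85. No deviation. ✓
Both hold — the safe type sends high deductible.

high deductible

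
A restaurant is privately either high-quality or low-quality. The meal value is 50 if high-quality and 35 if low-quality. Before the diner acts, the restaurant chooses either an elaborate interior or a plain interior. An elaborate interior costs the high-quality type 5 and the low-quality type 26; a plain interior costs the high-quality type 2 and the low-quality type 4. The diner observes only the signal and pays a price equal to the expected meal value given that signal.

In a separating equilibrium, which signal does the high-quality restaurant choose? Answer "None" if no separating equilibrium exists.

elaborate interior

Try high-quality → elaborate interior, low-quality → plain interior:
  Under separation the diner infers type exactly: elaborate interior → high-quality (pays 50), plain interior → low-quality (pays 35).
  High-quality: elaborate interior gives 50 − 5 = 45; plain interior gives 35 − 2 = 33. No deviation. ✓
  Low-quality: plain interior gives 35 − 4 = 31; elaborate interior gives 50 − 26 = 24. No deviation. ✓
Both hold — the high-quality type sends elaborate interior.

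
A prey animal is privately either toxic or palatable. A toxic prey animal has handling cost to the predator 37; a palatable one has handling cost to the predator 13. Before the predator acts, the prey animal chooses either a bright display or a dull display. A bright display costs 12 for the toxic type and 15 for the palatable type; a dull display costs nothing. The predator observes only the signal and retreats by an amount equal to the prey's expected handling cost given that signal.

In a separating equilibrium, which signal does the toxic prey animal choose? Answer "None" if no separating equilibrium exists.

Try toxic → bright display, palatable → dull display:
  Under separation the predator infers type exactly: bright display → toxic (pays 37), dull display → palatable (pays 13).
  Toxic: bright display gives 37 − 12 = 25; dull display gives 13 − 0 = 13. No deviation. ✓
  Palatable: dull display gives 13 − 0 = 13; bright display gives 37 − 15 = 22. Would deviate. ✗
Try toxic → dull display, palatable → bright display:
  Under separation the predator infers type exactly: dull display → toxic (pays 37), bright display → palatable (pays 13).
  Toxic: dull display gives 37 − 0 = 37; bright display gives 13 − 12 = 1. No deviation. ✓
  Palatable: bright display gives 13 − 15 = -2; dull display gives 37 − 0 = 37. Would deviate. ✗
Neither assignment is incentive-compatible.

None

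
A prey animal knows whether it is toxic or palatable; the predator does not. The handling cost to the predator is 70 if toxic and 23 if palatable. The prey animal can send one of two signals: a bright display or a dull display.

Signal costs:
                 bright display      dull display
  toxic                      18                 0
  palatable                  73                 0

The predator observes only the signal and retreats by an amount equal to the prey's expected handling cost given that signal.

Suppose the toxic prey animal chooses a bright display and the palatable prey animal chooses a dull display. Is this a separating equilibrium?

Yes

If types separate, bright display earns payment 70 and dull display earns 23.
Toxic: bright display gives 70 − 18 = 52; dull display gives 23 − 0 = 23. No deviation. ✓
Palatable: dull display gives 23 − 0 = 23; bright display gives 70 − 73 = -3. No deviation. ✓
Neither type gains from mimicking the other.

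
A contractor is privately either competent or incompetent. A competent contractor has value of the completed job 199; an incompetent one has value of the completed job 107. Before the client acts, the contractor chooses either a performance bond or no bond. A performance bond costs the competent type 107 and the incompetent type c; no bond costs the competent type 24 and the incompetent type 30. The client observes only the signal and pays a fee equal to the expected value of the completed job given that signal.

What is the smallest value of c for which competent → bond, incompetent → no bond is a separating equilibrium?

Under separation: bond → competent (pays 199); no bond → incompetent (pays 107).
Competent: 199 − 107 = 92 ≥ 107 − 24 = 83. Holds regardless of c. ✓
Incompetent: 107 − 30 ≥ 199 − c, so c ≥ 199 − 77 = 122.

122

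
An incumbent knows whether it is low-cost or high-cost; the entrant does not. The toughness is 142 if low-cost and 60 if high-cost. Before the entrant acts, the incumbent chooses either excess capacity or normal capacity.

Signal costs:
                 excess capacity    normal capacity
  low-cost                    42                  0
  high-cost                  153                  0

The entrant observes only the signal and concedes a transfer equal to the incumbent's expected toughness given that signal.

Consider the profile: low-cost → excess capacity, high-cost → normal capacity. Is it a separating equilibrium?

If types separate, excess capacity earns payment 142 and normal capacity earns 60.
Low-cost: excess capacity gives 142 − 42 = 100; normal capacity gives 60 − 0 = 60. No deviation. ✓
High-cost: normal capacity gives 60 − 0 = 60; excess capacity gives 142 − 153 = -11. No deviation. ✓
Neither type gains from mimicking the other.

Yes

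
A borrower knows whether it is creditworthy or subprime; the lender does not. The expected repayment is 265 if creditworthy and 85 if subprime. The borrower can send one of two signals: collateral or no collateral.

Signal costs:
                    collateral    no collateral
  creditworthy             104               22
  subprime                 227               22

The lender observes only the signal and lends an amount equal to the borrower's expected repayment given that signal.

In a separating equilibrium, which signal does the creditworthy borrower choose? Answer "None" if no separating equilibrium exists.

Try creditworthy → collateral, subprime → no collateral:
  If types separate, collateral earns payment 265 and no collateral earns 85.
  Creditworthy: collateral gives 265 − 104 = 161; no collateral gives 85 − 22 = 63. No deviation. ✓
  Subprime: no collateral gives 85 − 22 = 63; collateral gives 265 − 227 = 38. No deviation. ✓
Both hold — the creditworthy type sends collateral.

collateral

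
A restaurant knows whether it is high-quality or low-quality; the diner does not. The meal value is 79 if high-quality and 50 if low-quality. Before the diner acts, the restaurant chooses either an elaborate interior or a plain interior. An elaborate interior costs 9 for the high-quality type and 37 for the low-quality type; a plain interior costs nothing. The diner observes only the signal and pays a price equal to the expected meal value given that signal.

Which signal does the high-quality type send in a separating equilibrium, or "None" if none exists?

elaborate interior

Try high-quality → elaborate interior, low-quality → plain interior:
  If types separate, elaborate interior earns payment 79 and plain interior earns 50.
  High-quality: elaborate interior gives 79 − 9 = 70; plain interior gives 50 − 0 = 50. No deviation. ✓
  Low-quality: plain interior gives 50 − 0 = 50; elaborate interior gives 79 − 37 = 42. No deviation. ✓
Both hold — the high-quality type sends elaborate interior.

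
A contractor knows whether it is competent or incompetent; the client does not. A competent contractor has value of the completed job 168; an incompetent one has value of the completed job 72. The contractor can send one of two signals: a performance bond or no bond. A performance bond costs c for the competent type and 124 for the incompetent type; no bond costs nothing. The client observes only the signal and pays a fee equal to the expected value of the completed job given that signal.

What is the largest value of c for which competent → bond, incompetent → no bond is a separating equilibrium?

96

Under separation: bond → competent (pays 168); no bond → incompetent (pays 72).
Incompetent: 72 − 0 = 72 ≥ 168 − 124 = 44. Holds regardless of c. ✓
Competent: 168 − c ≥ 72 − 0, so c ≤ 168 − 72 = 96.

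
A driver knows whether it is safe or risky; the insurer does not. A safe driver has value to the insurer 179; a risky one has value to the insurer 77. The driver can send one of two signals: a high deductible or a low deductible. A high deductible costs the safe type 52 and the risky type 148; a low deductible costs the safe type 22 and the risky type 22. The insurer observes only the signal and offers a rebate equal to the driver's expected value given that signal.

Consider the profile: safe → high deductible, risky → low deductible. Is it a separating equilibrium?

Under separation the insurer infers type exactly: high deductible → safe (pays 179), low deductible → risky (pays 77).
Safe: high deductible gives 179 − 52 = 127; low deductible gives 77 − 22 = 55. No deviation. ✓
Risky: low deductible gives 77 − 22 = 55; high deductible gives 179 − 148 = 31. No deviation. ✓
Both incentive constraints hold.

Yes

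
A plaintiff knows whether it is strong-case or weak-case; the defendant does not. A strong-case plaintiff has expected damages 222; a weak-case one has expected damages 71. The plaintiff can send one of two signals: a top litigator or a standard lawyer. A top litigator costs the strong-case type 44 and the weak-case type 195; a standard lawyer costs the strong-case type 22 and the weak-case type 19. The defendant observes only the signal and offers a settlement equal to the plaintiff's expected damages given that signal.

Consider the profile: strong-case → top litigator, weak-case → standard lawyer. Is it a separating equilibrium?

Under separation the defendant infers type exactly: top litigator → strong-case (pays 222), standard lawyer → weak-case (pays 71).
Strong-case: top litigator gives 222 − 44 = 178; standard lawyer gives 71 − 22 = 49. No deviation. ✓
Weak-case: standard lawyer gives 71 − 19 = 52; top litigator gives 222 − 195 = 27. No deviation. ✓
Neither type gains from mimicking the other.

Yes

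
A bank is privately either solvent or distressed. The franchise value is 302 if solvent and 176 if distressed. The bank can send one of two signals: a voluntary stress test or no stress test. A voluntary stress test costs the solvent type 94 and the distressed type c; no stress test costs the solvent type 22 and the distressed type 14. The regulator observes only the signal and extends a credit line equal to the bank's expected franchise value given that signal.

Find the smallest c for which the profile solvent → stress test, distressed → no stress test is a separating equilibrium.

Under separation: stress test → solvent (pays 302); no stress test → distressed (pays 176).
Solvent: 302 − 94 = 208 ≥ 176 − 22 = 154. Holds regardless of c. ✓
Distressed: 176 − 14 ≥ 302 − c, so c ≥ 302 − 162 = 140.

140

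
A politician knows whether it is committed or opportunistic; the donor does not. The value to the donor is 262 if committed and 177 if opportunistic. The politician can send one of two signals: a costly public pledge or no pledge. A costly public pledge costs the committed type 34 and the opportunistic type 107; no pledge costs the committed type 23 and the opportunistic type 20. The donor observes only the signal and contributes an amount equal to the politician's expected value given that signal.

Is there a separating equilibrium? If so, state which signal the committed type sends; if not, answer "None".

Try committed → pledge, opportunistic → no pledge:
  If types separate, pledge earns payment 262 and no pledge earns 177.
  Committed: pledge gives 262 − 34 = 228; no pledge gives 177 − 23 = 154. No deviation. ✓
  Opportunistic: no pledge gives 177 − 20 = 157; pledge gives 262 − 107 = 155. No deviation. ✓
Both hold — the committed type sends pledge.

pledge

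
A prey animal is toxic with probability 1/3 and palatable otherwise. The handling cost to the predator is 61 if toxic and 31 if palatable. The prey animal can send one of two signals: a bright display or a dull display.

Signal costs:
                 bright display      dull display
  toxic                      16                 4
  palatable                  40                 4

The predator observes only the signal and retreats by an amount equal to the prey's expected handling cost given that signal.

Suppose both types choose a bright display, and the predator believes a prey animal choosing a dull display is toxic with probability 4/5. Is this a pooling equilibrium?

At the pooled signal (bright display) the predator holds the prior 1/3 and pays 1/3·61 + 2/3·31 = 41. Off-path (dull display) belief 4/5 gives 4/5·61 + 1/5·31 = 55.
Toxic: bright display gives 41 − 16 = 25; dull display gives 55 − 4 = 51. Deviates. ✗
Palatable: bright display gives 41 − 40 = 1; dull display gives 55 − 4 = 51. Deviates. ✗

No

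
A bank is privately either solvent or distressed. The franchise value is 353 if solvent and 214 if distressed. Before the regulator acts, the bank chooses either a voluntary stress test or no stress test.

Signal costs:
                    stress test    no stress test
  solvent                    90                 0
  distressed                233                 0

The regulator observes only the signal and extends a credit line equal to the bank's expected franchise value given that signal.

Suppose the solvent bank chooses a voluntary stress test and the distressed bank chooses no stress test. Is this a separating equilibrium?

Yes

If types separate, stress test earns payment 353 and no stress test earns 214.
Solvent: stress test gives 353 − 90 = 263; no stress test gives 214 − 0 = 214. No deviation. ✓
Distressed: no stress test gives 214 − 0 = 214; stress test gives 353 − 233 = 120. No deviation. ✓
Neither type gains from mimicking the other.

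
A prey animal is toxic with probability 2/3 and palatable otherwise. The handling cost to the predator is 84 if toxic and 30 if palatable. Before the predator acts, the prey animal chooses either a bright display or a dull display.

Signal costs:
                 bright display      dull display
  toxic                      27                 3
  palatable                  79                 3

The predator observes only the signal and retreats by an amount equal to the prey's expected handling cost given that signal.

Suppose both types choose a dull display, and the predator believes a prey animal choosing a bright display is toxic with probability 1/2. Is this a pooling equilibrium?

On the equilibrium path (dull display) the predator holds the prior 2/3 and pays 2/3·84 + 1/3·30 = 66. Off-path (bright display) belief 1/2 gives 1/2·84 + 1/2·30 = 57.
Toxic: dull display gives 66 − 3 = 63; bright display gives 57 − 27 = 30. Stays. ✓
Palatable: dull display gives 66 − 3 = 63; bright display gives 57 − 79 = -22. Stays. ✓
Beliefs are Bayes-consistent on-path and both types best-respond.

Yes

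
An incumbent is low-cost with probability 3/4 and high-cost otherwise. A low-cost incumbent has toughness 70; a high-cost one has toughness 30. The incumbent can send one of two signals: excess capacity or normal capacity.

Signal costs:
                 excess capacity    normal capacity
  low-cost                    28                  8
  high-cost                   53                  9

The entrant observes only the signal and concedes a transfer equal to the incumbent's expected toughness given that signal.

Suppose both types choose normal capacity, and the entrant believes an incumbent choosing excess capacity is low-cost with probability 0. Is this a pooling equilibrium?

At the pooled signal (normal capacity) the entrant holds the prior 3/4 and pays 3/4·70 + 1/4·30 = 60. Off-path (excess capacity) belief 0 gives 0·70 + 1·30 = 30.
Low-cost: normal capacity gives 60 − 8 = 52; excess capacity gives 30 − 28 = 2. Stays. ✓
High-cost: normal capacity gives 60 − 9 = 51; excess capacity gives 30 − 53 = -23. Stays. ✓

Yes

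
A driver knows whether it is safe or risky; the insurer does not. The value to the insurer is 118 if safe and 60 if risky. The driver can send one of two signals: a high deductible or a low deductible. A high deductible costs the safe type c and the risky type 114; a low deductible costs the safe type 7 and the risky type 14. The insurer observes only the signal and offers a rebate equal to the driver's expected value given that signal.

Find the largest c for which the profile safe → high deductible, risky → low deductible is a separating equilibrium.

65

Under separation: high deductible → safe (pays 118); low deductible → risky (pays 60).
Risky: 60 − 14 = 46 ≥ 118 − 114 = 4. Holds regardless of c. ✓
Safe: 118 − c ≥ 60 − 7, so c ≤ 118 − 53 = 65.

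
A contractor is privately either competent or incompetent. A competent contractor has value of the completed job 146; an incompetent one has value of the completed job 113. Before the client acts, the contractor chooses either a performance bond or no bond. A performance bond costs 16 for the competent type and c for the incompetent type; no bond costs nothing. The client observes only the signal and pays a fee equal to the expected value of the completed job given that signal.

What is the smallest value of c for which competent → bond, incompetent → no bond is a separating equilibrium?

Under separation: bond → competent (pays 146); no bond → incompetent (pays 113).
Competent: 146 − 16 = 130 ≥ 113 − 0 = 113. Holds regardless of c. ✓
Incompetent: 113 − 0 ≥ 146 − c, so c ≥ 146 − 113 = 33.

33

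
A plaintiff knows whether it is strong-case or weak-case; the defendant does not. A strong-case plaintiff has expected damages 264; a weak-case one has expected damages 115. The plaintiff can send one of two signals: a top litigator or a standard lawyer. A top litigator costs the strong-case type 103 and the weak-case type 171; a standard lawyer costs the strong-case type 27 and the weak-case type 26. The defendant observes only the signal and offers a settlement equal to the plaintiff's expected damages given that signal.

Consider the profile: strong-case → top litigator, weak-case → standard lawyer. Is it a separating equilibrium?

No

Under separation the defendant infers type exactly: top litigator → strong-case (pays 264), standard lawyer → weak-case (pays 115).
Strong-case: top litigator gives 264 − 103 = 161; standard lawyer gives 115 − 27 = 88. No deviation. ✓
Weak-case: standard lawyer gives 115 − 26 = 89; top litigator gives 264 − 171 = 93. Would deviate. ✗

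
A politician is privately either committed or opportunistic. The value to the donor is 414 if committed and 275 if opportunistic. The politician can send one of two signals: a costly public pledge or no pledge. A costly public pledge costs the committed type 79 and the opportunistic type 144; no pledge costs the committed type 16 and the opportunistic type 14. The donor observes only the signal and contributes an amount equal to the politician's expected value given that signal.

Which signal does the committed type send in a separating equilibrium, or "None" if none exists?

Try committed → pledge, opportunistic → no pledge:
  If types separate, pledge earns payment 414 and no pledge earns 275.
  Committed: pledge gives 414 − 79 = 335; no pledge gives 275 − 16 = 259. No deviation. ✓
  Opportunistic: no pledge gives 275 − 14 = 261; pledge gives 414 − 144 = 270. Would deviate. ✗
Try committed → no pledge, opportunistic → pledge:
  If types separate, no pledge earns payment 414 and pledge earns 275.
  Committed: no pledge gives 414 − 16 = 398; pledge gives 275 − 79 = 196. No deviation. ✓
  Opportunistic: pledge gives 275 − 144 = 131; no pledge gives 414 − 14 = 400. Would deviate. ✗
Neither assignment is incentive-compatible.

None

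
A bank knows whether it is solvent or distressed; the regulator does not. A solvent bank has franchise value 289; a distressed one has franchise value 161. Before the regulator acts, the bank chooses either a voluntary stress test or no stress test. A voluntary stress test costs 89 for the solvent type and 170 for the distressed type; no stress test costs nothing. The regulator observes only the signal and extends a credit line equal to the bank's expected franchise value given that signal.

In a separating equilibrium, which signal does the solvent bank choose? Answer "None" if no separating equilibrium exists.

stress test

Try solvent → stress test, distressed → no stress test:
  Under separation the regulator infers type exactly: stress test → solvent (pays 289), no stress test → distressed (pays 161).
  Solvent: stress test gives 289 − 89 = 200; no stress test gives 161 − 0 = 161. No deviation. ✓
  Distressed: no stress test gives 161 − 0 = 161; stress test gives 289 − 170 = 119. No deviation. ✓
Both hold — the solvent type sends stress test.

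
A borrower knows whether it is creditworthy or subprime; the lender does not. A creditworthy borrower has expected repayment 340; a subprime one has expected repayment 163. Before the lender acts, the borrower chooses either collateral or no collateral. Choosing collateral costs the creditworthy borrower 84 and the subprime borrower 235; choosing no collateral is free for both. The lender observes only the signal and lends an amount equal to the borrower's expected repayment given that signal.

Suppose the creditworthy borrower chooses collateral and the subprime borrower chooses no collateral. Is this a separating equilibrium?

If types separate, collateral earns payment 340 and no collateral earns 163.
Creditworthy: collateral gives 340 − 84 = 256; no collateral gives 163 − 0 = 163. No deviation. ✓
Subprime: no collateral gives 163 − 0 = 163; collateral gives 340 − 235 = 105. No deviation. ✓
Neither type gains from mimicking the other.

Yes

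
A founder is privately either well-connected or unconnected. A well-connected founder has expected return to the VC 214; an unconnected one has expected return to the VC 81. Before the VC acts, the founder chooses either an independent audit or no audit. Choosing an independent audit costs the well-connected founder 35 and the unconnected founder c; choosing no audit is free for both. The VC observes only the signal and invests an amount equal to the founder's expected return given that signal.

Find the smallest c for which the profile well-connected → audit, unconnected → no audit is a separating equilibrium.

Under separation: audit → well-connected (pays 214); no audit → unconnected (pays 81).
Well-connected: 214 − 35 = 179 ≥ 81 − 0 = 81. Holds regardless of c. ✓
Unconnected: 81 − 0 ≥ 214 − c, so c ≥ 214 − 81 = 133.

133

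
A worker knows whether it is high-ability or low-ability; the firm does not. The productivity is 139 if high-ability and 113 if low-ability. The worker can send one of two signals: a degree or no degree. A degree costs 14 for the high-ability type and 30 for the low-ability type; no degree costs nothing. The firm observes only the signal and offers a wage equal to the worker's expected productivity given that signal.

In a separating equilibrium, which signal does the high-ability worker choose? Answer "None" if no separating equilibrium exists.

degree

Try high-ability → degree, low-ability → no degree:
  Under separation the firm infers type exactly: degree → high-ability (pays 139), no degree → low-ability (pays 113).
  High-ability: degree gives 139 − 14 = 125; no degree gives 113 − 0 = 113. No deviation. ✓
  Low-ability: no degree gives 113 − 0 = 113; degree gives 139 − 30 = 109. No deviation. ✓
Both hold — the high-ability type sends degree.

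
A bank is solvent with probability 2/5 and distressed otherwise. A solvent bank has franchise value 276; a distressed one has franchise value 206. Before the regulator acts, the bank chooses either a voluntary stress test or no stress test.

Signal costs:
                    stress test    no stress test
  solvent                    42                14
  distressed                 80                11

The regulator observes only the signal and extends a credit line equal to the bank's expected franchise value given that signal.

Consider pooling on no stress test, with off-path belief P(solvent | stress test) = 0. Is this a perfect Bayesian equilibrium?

On the equilibrium path (no stress test) the regulator holds the prior 2/5 and pays 2/5·276 + 3/5·206 = 234. Off-path (stress test) belief 0 gives 0·276 + 1·206 = 206.
Solvent: no stress test gives 234 − 14 = 220; stress test gives 206 − 42 = 164. Stays. ✓
Distressed: no stress test gives 234 − 11 = 223; stress test gives 206 − 80 = 126. Stays. ✓
Beliefs are Bayes-consistent on-path and both types best-respond.

Yes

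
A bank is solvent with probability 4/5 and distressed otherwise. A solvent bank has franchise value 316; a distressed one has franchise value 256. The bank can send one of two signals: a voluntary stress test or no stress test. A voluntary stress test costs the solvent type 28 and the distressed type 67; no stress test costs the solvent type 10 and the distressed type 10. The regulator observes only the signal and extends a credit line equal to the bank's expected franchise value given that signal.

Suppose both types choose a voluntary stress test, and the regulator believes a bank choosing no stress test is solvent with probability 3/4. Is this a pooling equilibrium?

No

At the pooled signal (stress test) the regulator holds the prior 4/5 and pays 4/5·316 + 1/5·256 = 304. Off-path (no stress test) belief 3/4 gives 3/4·316 + 1/4·256 = 301.
Solvent: stress test gives 304 − 28 = 276; no stress test gives 301 − 10 = 291. Deviates. ✗
Distressed: stress test gives 304 − 67 = 237; no stress test gives 301 − 10 = 291. Deviates. ✗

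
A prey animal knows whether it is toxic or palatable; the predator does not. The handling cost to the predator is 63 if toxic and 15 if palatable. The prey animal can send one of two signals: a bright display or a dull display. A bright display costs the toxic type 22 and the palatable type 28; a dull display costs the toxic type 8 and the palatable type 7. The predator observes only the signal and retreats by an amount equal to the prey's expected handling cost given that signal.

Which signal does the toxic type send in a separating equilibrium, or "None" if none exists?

None

Try toxic → bright display, palatable → dull display:
  If types separate, bright display earns payment 63 and dull display earns 15.
  Toxic: bright display gives 63 − 22 = 41; dull display gives 15 − 8 = 7. No deviation. ✓
  Palatable: dull display gives 15 − 7 = 8; bright display gives 63 − 28 = 35. Would deviate. ✗
Try toxic → dull display, palatable → bright display:
  If types separate, dull display earns payment 63 and bright display earns 15.
  Toxic: dull display gives 63 − 8 = 55; bright display gives 15 − 22 = -7. No deviation. ✓
  Palatable: bright display gives 15 − 28 = -13; dull display gives 63 − 7 = 56. Would deviate. ✗
Neither assignment is incentive-compatible.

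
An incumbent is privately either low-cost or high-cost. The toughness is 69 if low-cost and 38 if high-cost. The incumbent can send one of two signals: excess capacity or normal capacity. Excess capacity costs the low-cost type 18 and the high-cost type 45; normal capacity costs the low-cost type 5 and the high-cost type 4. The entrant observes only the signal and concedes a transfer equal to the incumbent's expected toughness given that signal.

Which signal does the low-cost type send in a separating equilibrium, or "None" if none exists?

excess capacity

Try low-cost → excess capacity, high-cost → normal capacity:
  If types separate, excess capacity earns payment 69 and normal capacity earns 38.
  Low-cost: excess capacity gives 69 − 18 = 51; normal capacity gives 38 − 5 = 33. No deviation. ✓
  High-cost: normal capacity gives 38 − 4 = 34; excess capacity gives 69 − 45 = 24. No deviation. ✓
Both hold — the low-cost type sends excess capacity.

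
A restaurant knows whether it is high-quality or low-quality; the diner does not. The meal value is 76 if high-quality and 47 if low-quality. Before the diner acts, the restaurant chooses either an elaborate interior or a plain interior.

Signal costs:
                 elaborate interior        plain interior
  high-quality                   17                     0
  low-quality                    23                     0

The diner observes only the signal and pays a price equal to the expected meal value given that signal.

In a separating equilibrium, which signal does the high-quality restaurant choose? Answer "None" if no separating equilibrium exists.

None

Try high-quality → elaborate interior, low-quality → plain interior:
  If types separate, elaborate interior earns payment 76 and plain interior earns 47.
  High-quality: elaborate interior gives 76 − 17 = 59; plain interior gives 47 − 0 = 47. No deviation. ✓
  Low-quality: plain interior gives 47 − 0 = 47; elaborate interior gives 76 − 23 = 53. Would deviate. ✗
Try high-quality → plain interior, low-quality → elaborate interior:
  If types separate, plain interior earns payment 76 and elaborate interior earns 47.
  High-quality: plain interior gives 76 − 0 = 76; elaborate interior gives 47 − 17 = 30. No deviation. ✓
  Low-quality: elaborate interior gives 47 − 23 = 24; plain interior gives 76 − 0 = 76. Would deviate. ✗
Neither assignment is incentive-compatible.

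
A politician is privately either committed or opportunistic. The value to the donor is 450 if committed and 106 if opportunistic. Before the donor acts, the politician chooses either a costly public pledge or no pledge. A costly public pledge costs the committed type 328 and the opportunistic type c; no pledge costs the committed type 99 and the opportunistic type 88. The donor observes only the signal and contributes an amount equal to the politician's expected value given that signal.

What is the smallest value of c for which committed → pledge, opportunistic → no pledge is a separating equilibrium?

432

Under separation: pledge → committed (pays 450); no pledge → opportunistic (pays 106).
Committed: 450 − 328 = 122 ≥ 106 − 99 = 7. Holds regardless of c. ✓
Opportunistic: 106 − 88 ≥ 450 − c, so c ≥ 450 − 18 = 432.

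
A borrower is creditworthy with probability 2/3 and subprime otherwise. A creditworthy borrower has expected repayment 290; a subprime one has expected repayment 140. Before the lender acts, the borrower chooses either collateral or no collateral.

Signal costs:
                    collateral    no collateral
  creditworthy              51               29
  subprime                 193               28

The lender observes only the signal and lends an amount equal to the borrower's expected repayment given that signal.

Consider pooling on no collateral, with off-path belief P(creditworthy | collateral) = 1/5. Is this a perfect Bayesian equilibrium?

Yes

At the pooled signal (no collateral) the lender holds the prior 2/3 and pays 2/3·290 + 1/3·140 = 240. Off-path (collateral) belief 1/5 gives 1/5·290 + 4/5·140 = 170.
Creditworthy: no collateral gives 240 − 29 = 211; collateral gives 170 − 51 = 119. Stays. ✓
Subprime: no collateral gives 240 − 28 = 212; collateral gives 170 − 193 = -23. Stays. ✓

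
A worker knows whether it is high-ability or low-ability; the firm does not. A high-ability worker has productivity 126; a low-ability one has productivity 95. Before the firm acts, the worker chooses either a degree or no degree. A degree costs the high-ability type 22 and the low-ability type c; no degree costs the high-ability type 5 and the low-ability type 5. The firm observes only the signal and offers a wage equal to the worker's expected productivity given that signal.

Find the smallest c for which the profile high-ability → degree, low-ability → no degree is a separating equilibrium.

36

Under separation: degree → high-ability (pays 126); no degree → low-ability (pays 95).
High-ability: 126 − 22 = 104 ≥ 95 − 5 = 90. Holds regardless of c. ✓
Low-ability: 95 − 5 ≥ 126 − c, so c ≥ 126 − 90 = 36.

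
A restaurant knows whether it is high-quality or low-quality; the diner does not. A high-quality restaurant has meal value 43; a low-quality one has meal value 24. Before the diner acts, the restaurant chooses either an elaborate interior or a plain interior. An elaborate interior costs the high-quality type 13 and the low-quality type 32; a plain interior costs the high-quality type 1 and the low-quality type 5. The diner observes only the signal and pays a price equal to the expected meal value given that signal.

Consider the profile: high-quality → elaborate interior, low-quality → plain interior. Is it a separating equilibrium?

If types separate, elaborate interior earns payment 43 and plain interior earns 24.
High-quality: elaborate interior gives 43 − 13 = 30; plain interior gives 24 − 1 = 23. No deviation. ✓
Low-quality: plain interior gives 24 − 5 = 19; elaborate interior gives 43 − 32 = 11. No deviation. ✓
Neither type gains from mimicking the other.

Yes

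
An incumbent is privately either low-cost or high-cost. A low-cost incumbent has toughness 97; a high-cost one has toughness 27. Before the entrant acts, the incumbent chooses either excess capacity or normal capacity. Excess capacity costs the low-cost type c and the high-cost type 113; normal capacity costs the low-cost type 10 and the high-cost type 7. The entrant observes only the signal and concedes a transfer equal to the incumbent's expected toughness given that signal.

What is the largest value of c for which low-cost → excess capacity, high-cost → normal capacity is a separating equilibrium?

Under separation: excess capacity → low-cost (pays 97); normal capacity → high-cost (pays 27).
High-cost: 27 − 7 = 20 ≥ 97 − 113 = -16. Holds regardless of c. ✓
Low-cost: 97 − c ≥ 27 − 10, so c ≤ 97 − 17 = 80.

80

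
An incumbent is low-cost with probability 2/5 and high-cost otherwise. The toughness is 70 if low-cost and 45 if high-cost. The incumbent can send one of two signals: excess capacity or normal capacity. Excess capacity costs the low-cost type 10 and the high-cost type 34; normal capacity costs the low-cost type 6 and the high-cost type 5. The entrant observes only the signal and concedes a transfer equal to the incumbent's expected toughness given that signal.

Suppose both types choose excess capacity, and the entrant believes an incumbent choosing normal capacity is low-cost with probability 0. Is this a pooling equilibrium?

On the equilibrium path (excess capacity) the entrant holds the prior 2/5 and pays 2/5·70 + 3/5·45 = 55. Off-path (normal capacity) belief 0 gives 0·70 + 1·45 = 45.
Low-cost: excess capacity gives 55 − 10 = 45; normal capacity gives 45 − 6 = 39. Stays. ✓
High-cost: excess capacity gives 55 − 34 = 21; normal capacity gives 45 − 5 = 40. Deviates. ✗

No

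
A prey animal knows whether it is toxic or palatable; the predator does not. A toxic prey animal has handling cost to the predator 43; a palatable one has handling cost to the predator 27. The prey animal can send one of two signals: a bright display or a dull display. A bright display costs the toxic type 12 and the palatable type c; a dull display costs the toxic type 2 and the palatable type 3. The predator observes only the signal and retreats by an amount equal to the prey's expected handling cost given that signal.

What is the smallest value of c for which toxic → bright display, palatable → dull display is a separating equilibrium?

Under separation: bright display → toxic (pays 43); dull display → palatable (pays 27).
Toxic: 43 − 12 = 31 ≥ 27 − 2 = 25. Holds regardless of c. ✓
Palatable: 27 − 3 ≥ 43 − c, so c ≥ 43 − 24 = 19.

19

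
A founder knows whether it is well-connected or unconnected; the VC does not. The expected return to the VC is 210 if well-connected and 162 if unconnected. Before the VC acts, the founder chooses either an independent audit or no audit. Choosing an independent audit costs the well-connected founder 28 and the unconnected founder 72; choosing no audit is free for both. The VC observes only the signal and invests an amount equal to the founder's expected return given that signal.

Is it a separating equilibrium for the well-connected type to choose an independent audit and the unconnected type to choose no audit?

Yes

If types separate, audit earns payment 210 and no audit earns 162.
Well-connected: audit gives 210 − 28 = 182; no audit gives 162 − 0 = 162. No deviation. ✓
Unconnected: no audit gives 162 − 0 = 162; audit gives 210 − 72 = 138. No deviation. ✓
Neither type gains from mimicking the other.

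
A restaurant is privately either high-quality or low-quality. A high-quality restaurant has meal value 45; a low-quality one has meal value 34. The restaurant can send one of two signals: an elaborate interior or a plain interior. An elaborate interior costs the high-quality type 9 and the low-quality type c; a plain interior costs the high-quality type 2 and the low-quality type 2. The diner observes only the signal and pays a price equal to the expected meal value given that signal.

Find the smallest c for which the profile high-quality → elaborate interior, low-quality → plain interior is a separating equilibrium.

Under separation: elaborate interior → high-quality (pays 45); plain interior → low-quality (pays 34).
High-quality: 45 − 9 = 36 ≥ 34 − 2 = 32. Holds regardless of c. ✓
Low-quality: 34 − 2 ≥ 45 − c, so c ≥ 45 − 32 = 13.

13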